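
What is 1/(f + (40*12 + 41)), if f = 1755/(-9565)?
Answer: 1913/996322 ≈ 0.0019201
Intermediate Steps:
f = -351/1913 (f = 1755*(-1/9565) = -351/1913 ≈ -0.18348)
1/(f + (40*12 + 41)) = 1/(-351/1913 + (40*12 + 41)) = 1/(-351/1913 + (480 + 41)) = 1/(-351/1913 + 521) = 1/(996322/1913) = 1913/996322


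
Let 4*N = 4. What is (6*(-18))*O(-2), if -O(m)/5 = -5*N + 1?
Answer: -2160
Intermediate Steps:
N = 1 (N = (1/4)*4 = 1)
O(m) = 20 (O(m) = -5*(-5*1 + 1) = -5*(-5 + 1) = -5*(-4) = 20)
(6*(-18))*O(-2) = (6*(-18))*20 = -108*20 = -2160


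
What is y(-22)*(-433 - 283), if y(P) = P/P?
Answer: -716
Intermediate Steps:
y(P) = 1
y(-22)*(-433 - 283) = 1*(-433 - 283) = 1*(-716) = -716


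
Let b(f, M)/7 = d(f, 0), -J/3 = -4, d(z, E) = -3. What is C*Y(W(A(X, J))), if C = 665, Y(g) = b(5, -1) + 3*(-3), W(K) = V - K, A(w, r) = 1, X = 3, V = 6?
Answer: -19950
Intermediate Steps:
J = 12 (J = -3*(-4) = 12)
b(f, M) = -21 (b(f, M) = 7*(-3) = -21)
W(K) = 6 - K
Y(g) = -30 (Y(g) = -21 + 3*(-3) = -21 - 9 = -30)
C*Y(W(A(X, J))) = 665*(-30) = -19950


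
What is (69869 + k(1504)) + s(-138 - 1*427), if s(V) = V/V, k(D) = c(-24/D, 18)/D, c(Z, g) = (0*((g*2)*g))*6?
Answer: 69870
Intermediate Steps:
c(Z, g) = 0 (c(Z, g) = (0*((2*g)*g))*6 = (0*(2*g²))*6 = 0*6 = 0)
k(D) = 0 (k(D) = 0/D = 0)
s(V) = 1
(69869 + k(1504)) + s(-138 - 1*427) = (69869 + 0) + 1 = 69869 + 1 = 69870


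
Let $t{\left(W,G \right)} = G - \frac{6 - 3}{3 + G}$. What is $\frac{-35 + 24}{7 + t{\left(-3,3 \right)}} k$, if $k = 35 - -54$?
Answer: $- \frac{1958}{19} \approx -103.05$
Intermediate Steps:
$t{\left(W,G \right)} = G - \frac{3}{3 + G}$
$k = 89$ ($k = 35 + 54 = 89$)
$\frac{-35 + 24}{7 + t{\left(-3,3 \right)}} k = \frac{-35 + 24}{7 + \frac{-3 + 3^{2} + 3 \cdot 3}{3 + 3}} \cdot 89 = - \frac{11}{7 + \frac{-3 + 9 + 9}{6}} \cdot 89 = - \frac{11}{7 + \frac{1}{6} \cdot 15} \cdot 89 = - \frac{11}{7 + \frac{5}{2}} \cdot 89 = - \frac{11}{\frac{19}{2}} \cdot 89 = \left(-11\right) \frac{2}{19} \cdot 89 = \left(- \frac{22}{19}\right) 89 = - \frac{1958}{19}$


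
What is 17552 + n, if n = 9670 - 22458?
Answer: 4764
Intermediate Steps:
n = -12788
17552 + n = 17552 - 12788 = 4764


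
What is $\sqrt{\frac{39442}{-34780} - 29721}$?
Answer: $\frac{i \sqrt{6565619410}}{470} \approx 172.4 i$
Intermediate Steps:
$\sqrt{\frac{39442}{-34780} - 29721} = \sqrt{39442 \left(- \frac{1}{34780}\right) - 29721} = \sqrt{- \frac{533}{470} - 29721} = \sqrt{- \frac{13969403}{470}} = \frac{i \sqrt{6565619410}}{470}$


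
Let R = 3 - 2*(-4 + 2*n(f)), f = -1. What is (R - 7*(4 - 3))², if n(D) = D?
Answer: 64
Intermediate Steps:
R = 15 (R = 3 - 2*(-4 + 2*(-1)) = 3 - 2*(-4 - 2) = 3 - 2*(-6) = 3 + 12 = 15)
(R - 7*(4 - 3))² = (15 - 7*(4 - 3))² = (15 - 7*1)² = (15 - 7)² = 8² = 64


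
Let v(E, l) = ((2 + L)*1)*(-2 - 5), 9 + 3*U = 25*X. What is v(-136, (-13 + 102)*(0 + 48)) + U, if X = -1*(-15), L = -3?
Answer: 129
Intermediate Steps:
X = 15
U = 122 (U = -3 + (25*15)/3 = -3 + (1/3)*375 = -3 + 125 = 122)
v(E, l) = 7 (v(E, l) = ((2 - 3)*1)*(-2 - 5) = -1*1*(-7) = -1*(-7) = 7)
v(-136, (-13 + 102)*(0 + 48)) + U = 7 + 122 = 129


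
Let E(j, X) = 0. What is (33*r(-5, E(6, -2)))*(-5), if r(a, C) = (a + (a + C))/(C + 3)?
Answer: 550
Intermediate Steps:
r(a, C) = (C + 2*a)/(3 + C) (r(a, C) = (a + (C + a))/(3 + C) = (C + 2*a)/(3 + C))
(33*r(-5, E(6, -2)))*(-5) = (33*((0 + 2*(-5))/(3 + 0)))*(-5) = (33*((0 - 10)/3))*(-5) = (33*((⅓)*(-10)))*(-5) = (33*(-10/3))*(-5) = -110*(-5) = 550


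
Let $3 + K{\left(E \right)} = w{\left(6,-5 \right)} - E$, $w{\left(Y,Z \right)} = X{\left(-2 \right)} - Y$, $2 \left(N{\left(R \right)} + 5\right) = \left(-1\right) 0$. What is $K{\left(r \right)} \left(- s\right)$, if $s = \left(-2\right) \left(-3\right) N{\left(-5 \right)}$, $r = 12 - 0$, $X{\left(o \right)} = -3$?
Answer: $-720$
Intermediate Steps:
$N{\left(R \right)} = -5$ ($N{\left(R \right)} = -5 + \frac{\left(-1\right) 0}{2} = -5 + \frac{1}{2} \cdot 0 = -5 + 0 = -5$)
$r = 12$ ($r = 12 + 0 = 12$)
$w{\left(Y,Z \right)} = -3 - Y$
$s = -30$ ($s = \left(-2\right) \left(-3\right) \left(-5\right) = 6 \left(-5\right) = -30$)
$K{\left(E \right)} = -12 - E$ ($K{\left(E \right)} = -3 - \left(9 + E\right) = -12 - E$)
$K{\left(r \right)} \left(- s\right) = \left(-12 - 12\right) \left(\left(-1\right) \left(-30\right)\right) = \left(-12 - 12\right) 30 = \left(-24\right) 30 = -720$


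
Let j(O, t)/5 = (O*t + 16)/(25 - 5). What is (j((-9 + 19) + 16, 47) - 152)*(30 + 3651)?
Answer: 1159515/2 ≈ 5.7976e+5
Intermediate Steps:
j(O, t) = 4 + O*t/4 (j(O, t) = 5*((O*t + 16)/(25 - 5)) = 5*((16 + O*t)/20) = 5*((16 + O*t)*(1/20)) = 5*(4/5 + O*t/20) = 4 + O*t/4)
(j((-9 + 19) + 16, 47) - 152)*(30 + 3651) = ((4 + (1/4)*((-9 + 19) + 16)*47) - 152)*(30 + 3651) = ((4 + (1/4)*(10 + 16)*47) - 152)*3681 = ((4 + (1/4)*26*47) - 152)*3681 = ((4 + 611/2) - 152)*3681 = (619/2 - 152)*3681 = (315/2)*3681 = 1159515/2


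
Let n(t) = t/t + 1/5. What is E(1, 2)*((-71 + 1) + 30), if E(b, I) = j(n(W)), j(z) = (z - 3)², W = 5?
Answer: -648/5 ≈ -129.60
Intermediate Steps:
n(t) = 6/5 (n(t) = 1 + 1*(⅕) = 1 + ⅕ = 6/5)
j(z) = (-3 + z)²
E(b, I) = 81/25 (E(b, I) = (-3 + 6/5)² = (-9/5)² = 81/25)
E(1, 2)*((-71 + 1) + 30) = 81*((-71 + 1) + 30)/25 = 81*(-70 + 30)/25 = (81/25)*(-40) = -648/5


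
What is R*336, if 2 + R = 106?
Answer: 34944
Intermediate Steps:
R = 104 (R = -2 + 106 = 104)
R*336 = 104*336 = 34944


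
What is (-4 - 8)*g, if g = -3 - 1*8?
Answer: 132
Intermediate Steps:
g = -11 (g = -3 - 8 = -11)
(-4 - 8)*g = (-4 - 8)*(-11) = -12*(-11) = 132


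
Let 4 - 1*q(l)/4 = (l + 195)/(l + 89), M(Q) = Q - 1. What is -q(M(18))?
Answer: -8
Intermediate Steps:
M(Q) = -1 + Q
q(l) = 16 - 4*(195 + l)/(89 + l) (q(l) = 16 - 4*(l + 195)/(l + 89) = 16 - 4*(195 + l)/(89 + l))
-q(M(18)) = -4*(161 + 3*(-1 + 18))/(89 + (-1 + 18)) = -4*(161 + 3*17)/(89 + 17) = -4*(161 + 51)/106 = -4*212/106 = -1*8 = -8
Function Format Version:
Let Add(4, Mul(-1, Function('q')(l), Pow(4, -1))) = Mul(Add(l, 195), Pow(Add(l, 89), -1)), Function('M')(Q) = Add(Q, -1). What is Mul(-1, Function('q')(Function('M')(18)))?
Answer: -8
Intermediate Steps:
Function('M')(Q) = Add(-1, Q)
Function('q')(l) = Add(16, Mul(-4, Pow(Add(89, l), -1), Add(195, l))) (Function('q')(l) = Add(16, Mul(-4, Mul(Add(l, 195), Pow(Add(l, 89), -1)))) = Add(16, Mul(-4, Mul(Add(195, l), Pow(Add(89, l), -1)))) = Add(16, Mul(-4, Mul(Pow(Add(89, l), -1), Add(195, l)))) = Add(16, Mul(-4, Pow(Add(89, l), -1), Add(195, l))))
Mul(-1, Function('q')(Function('M')(18))) = Mul(-1, Mul(4, Pow(Add(89, Add(-1, 18)), -1), Add(161, Mul(3, Add(-1, 18))))) = Mul(-1, Mul(4, Pow(Add(89, 17), -1), Add(161, Mul(3, 17)))) = Mul(-1, Mul(4, Pow(106, -1), Add(161, 51))) = Mul(-1, Mul(4, Rational(1, 106), 212)) = Mul(-1, 8) = -8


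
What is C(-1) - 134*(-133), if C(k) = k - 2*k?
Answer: 17823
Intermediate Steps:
C(k) = -k
C(-1) - 134*(-133) = -1*(-1) - 134*(-133) = 1 + 17822 = 17823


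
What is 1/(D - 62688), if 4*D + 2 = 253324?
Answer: 2/1285 ≈ 0.0015564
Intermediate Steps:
D = 126661/2 (D = -½ + (¼)*253324 = -½ + 63331 = 126661/2 ≈ 63331.)
1/(D - 62688) = 1/(126661/2 - 62688) = 1/(1285/2) = 2/1285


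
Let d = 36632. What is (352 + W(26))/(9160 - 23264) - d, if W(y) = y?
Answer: -258329053/7052 ≈ -36632.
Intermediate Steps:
(352 + W(26))/(9160 - 23264) - d = (352 + 26)/(9160 - 23264) - 1*36632 = 378/(-14104) - 36632 = 378*(-1/14104) - 36632 = -189/7052 - 36632 = -258329053/7052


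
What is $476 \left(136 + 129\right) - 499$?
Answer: $125641$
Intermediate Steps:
$476 \left(136 + 129\right) - 499 = 476 \cdot 265 - 499 = 126140 - 499 = 125641$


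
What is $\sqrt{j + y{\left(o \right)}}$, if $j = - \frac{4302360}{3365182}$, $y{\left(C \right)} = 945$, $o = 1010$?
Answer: $\frac{3 \sqrt{105683387965}}{31747} \approx 30.72$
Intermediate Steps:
$j = - \frac{2151180}{1682591}$ ($j = \left(-4302360\right) \frac{1}{3365182} = - \frac{2151180}{1682591} \approx -1.2785$)
$\sqrt{j + y{\left(o \right)}} = \sqrt{- \frac{2151180}{1682591} + 945} = \sqrt{\frac{1587897315}{1682591}} = \frac{3 \sqrt{105683387965}}{31747}$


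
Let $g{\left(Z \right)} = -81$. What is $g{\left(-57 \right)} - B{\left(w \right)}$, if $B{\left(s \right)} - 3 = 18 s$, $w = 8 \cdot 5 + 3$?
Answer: $-858$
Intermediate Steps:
$w = 43$ ($w = 40 + 3 = 43$)
$B{\left(s \right)} = 3 + 18 s$
$g{\left(-57 \right)} - B{\left(w \right)} = -81 - \left(3 + 18 \cdot 43\right) = -81 - \left(3 + 774\right) = -81 - 777 = -858$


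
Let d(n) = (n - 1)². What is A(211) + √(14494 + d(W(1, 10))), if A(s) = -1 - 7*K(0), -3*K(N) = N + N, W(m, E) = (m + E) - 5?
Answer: -1 + √14519 ≈ 119.49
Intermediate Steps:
W(m, E) = -5 + E + m (W(m, E) = (E + m) - 5 = -5 + E + m)
d(n) = (-1 + n)²
K(N) = -2*N/3 (K(N) = -(N + N)/3 = -2*N/3)
A(s) = -1 (A(s) = -1 - (-14)*0/3 = -1 - 7*0 = -1 + 0 = -1)
A(211) + √(14494 + d(W(1, 10))) = -1 + √(14494 + (-1 + (-5 + 10 + 1))²) = -1 + √(14494 + (-1 + 6)²) = -1 + √(14494 + 5²) = -1 + √(14494 + 25) = -1 + √14519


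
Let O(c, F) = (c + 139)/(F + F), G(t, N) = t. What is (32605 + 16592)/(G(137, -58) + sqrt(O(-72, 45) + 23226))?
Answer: -606599010/401197 + 147591*sqrt(20904070)/401197 ≈ 169.99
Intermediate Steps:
O(c, F) = (139 + c)/(2*F) (O(c, F) = (139 + c)/((2*F)) = (139 + c)*(1/(2*F)) = (139 + c)/(2*F))
(32605 + 16592)/(G(137, -58) + sqrt(O(-72, 45) + 23226)) = (32605 + 16592)/(137 + sqrt((1/2)*(139 - 72)/45 + 23226)) = 49197/(137 + sqrt((1/2)*(1/45)*67 + 23226)) = 49197/(137 + sqrt(67/90 + 23226)) = 49197/(137 + sqrt(2090407/90)) = 49197/(137 + sqrt(20904070)/30)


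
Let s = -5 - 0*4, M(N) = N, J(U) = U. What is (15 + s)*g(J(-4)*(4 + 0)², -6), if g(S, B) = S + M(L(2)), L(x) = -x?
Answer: -660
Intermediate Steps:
s = -5 (s = -5 - 1*0 = -5 + 0 = -5)
g(S, B) = -2 + S (g(S, B) = S - 1*2 = S - 2 = -2 + S)
(15 + s)*g(J(-4)*(4 + 0)², -6) = (15 - 5)*(-2 - 4*(4 + 0)²) = 10*(-2 - 4*4²) = 10*(-2 - 4*16) = 10*(-2 - 64) = 10*(-66) = -660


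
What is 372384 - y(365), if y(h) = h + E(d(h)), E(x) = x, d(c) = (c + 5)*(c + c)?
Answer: 101919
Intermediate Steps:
d(c) = 2*c*(5 + c) (d(c) = (5 + c)*(2*c) = 2*c*(5 + c))
y(h) = h + 2*h*(5 + h)
372384 - y(365) = 372384 - 365*(11 + 2*365) = 372384 - 365*(11 + 730) = 372384 - 365*741 = 372384 - 1*270465 = 372384 - 270465 = 101919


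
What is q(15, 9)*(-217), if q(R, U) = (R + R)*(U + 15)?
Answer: -156240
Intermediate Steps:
q(R, U) = 2*R*(15 + U) (q(R, U) = (2*R)*(15 + U) = 2*R*(15 + U))
q(15, 9)*(-217) = (2*15*(15 + 9))*(-217) = (2*15*24)*(-217) = 720*(-217) = -156240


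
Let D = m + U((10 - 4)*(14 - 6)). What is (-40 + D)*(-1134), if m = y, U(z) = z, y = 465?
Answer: -536382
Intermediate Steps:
m = 465
D = 513 (D = 465 + (10 - 4)*(14 - 6) = 465 + 6*8 = 465 + 48 = 513)
(-40 + D)*(-1134) = (-40 + 513)*(-1134) = 473*(-1134) = -536382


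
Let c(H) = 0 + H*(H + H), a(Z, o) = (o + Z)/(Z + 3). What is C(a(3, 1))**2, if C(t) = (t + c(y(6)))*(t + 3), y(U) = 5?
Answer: 2795584/81 ≈ 34513.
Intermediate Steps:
a(Z, o) = (Z + o)/(3 + Z)
c(H) = 2*H**2 (c(H) = 0 + H*(2*H) = 0 + 2*H**2 = 2*H**2)
C(t) = (3 + t)*(50 + t) (C(t) = (t + 2*5**2)*(t + 3) = (t + 2*25)*(3 + t) = (t + 50)*(3 + t) = (50 + t)*(3 + t) = (3 + t)*(50 + t))
C(a(3, 1))**2 = (150 + ((3 + 1)/(3 + 3))**2 + 53*((3 + 1)/(3 + 3)))**2 = (150 + (4/6)**2 + 53*(4/6))**2 = (150 + ((1/6)*4)**2 + 53*((1/6)*4))**2 = (150 + (2/3)**2 + 53*(2/3))**2 = (150 + 4/9 + 106/3)**2 = (1672/9)**2 = 2795584/81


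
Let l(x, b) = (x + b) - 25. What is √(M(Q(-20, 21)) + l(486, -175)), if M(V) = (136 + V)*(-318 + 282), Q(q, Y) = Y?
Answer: I*√5366 ≈ 73.253*I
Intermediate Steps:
l(x, b) = -25 + b + x (l(x, b) = (b + x) - 25 = -25 + b + x)
M(V) = -4896 - 36*V (M(V) = (136 + V)*(-36) = -4896 - 36*V)
√(M(Q(-20, 21)) + l(486, -175)) = √((-4896 - 36*21) + (-25 - 175 + 486)) = √((-4896 - 756) + 286) = √(-5652 + 286) = √(-5366) = I*√5366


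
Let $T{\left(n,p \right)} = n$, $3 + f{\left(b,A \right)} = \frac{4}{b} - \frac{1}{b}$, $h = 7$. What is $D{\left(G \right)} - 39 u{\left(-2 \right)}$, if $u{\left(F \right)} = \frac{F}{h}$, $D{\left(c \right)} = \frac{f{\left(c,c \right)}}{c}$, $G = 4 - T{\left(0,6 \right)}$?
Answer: $\frac{1185}{112} \approx 10.58$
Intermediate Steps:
$f{\left(b,A \right)} = -3 + \frac{3}{b}$ ($f{\left(b,A \right)} = -3 + \left(\frac{4}{b} - \frac{1}{b}\right) = -3 + \frac{3}{b}$)
$G = 4$ ($G = 4 - 0 = 4 + 0 = 4$)
$D{\left(c \right)} = \frac{-3 + \frac{3}{c}}{c}$
$u{\left(F \right)} = \frac{F}{7}$
$D{\left(G \right)} - 39 u{\left(-2 \right)} = \frac{3 \left(1 - 4\right)}{16} - 39 \cdot \frac{1}{7} \left(-2\right) = 3 \cdot \frac{1}{16} \left(1 - 4\right) - - \frac{78}{7} = 3 \cdot \frac{1}{16} \left(-3\right) + \frac{78}{7} = - \frac{9}{16} + \frac{78}{7} = \frac{1185}{112}$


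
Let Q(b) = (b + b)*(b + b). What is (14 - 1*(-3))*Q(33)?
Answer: 74052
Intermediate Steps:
Q(b) = 4*b**2 (Q(b) = (2*b)*(2*b) = 4*b**2)
(14 - 1*(-3))*Q(33) = (14 - 1*(-3))*(4*33**2) = (14 + 3)*(4*1089) = 17*4356 = 74052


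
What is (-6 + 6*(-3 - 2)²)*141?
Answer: 20304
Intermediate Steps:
(-6 + 6*(-3 - 2)²)*141 = (-6 + 6*(-5)²)*141 = (-6 + 6*25)*141 = (-6 + 150)*141 = 144*141 = 20304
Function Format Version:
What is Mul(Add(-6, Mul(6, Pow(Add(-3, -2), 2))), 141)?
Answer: 20304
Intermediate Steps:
Mul(Add(-6, Mul(6, Pow(Add(-3, -2), 2))), 141) = Mul(Add(-6, Mul(6, Pow(-5, 2))), 141) = Mul(Add(-6, Mul(6, 25)), 141) = Mul(Add(-6, 150), 141) = Mul(144, 141) = 20304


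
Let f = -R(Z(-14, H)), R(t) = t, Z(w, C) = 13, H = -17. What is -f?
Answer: 13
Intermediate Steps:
f = -13 (f = -1*13 = -13)
-f = -1*(-13) = 13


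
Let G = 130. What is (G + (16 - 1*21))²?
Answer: 15625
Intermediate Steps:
(G + (16 - 1*21))² = (130 + (16 - 1*21))² = (130 + (16 - 21))² = (130 - 5)² = 125² = 15625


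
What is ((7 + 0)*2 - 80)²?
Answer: 4356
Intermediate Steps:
((7 + 0)*2 - 80)² = (7*2 - 80)² = (14 - 80)² = (-66)² = 4356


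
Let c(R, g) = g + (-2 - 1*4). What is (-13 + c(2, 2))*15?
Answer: -255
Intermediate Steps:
c(R, g) = -6 + g (c(R, g) = g + (-2 - 4) = g - 6 = -6 + g)
(-13 + c(2, 2))*15 = (-13 + (-6 + 2))*15 = (-13 - 4)*15 = -17*15 = -255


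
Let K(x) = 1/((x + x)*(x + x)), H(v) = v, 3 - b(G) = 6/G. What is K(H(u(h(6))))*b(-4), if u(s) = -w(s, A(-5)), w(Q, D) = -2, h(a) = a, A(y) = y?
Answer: 9/32 ≈ 0.28125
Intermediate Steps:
u(s) = 2 (u(s) = -1*(-2) = 2)
b(G) = 3 - 6/G
K(x) = 1/(4*x²) (K(x) = 1/((2*x)*(2*x)) = 1/(4*x²))
K(H(u(h(6))))*b(-4) = ((¼)/2²)*(3 - 6/(-4)) = ((¼)*(¼))*(3 - 6*(-¼)) = (3 + 3/2)/16 = (1/16)*(9/2) = 9/32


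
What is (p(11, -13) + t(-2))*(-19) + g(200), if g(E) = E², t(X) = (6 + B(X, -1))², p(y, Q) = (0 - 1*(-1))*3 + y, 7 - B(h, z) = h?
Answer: 35459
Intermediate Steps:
B(h, z) = 7 - h
p(y, Q) = 3 + y (p(y, Q) = (0 + 1)*3 + y = 1*3 + y = 3 + y)
t(X) = (13 - X)² (t(X) = (6 + (7 - X))² = (13 - X)²)
(p(11, -13) + t(-2))*(-19) + g(200) = ((3 + 11) + (-13 - 2)²)*(-19) + 200² = (14 + (-15)²)*(-19) + 40000 = (14 + 225)*(-19) + 40000 = 239*(-19) + 40000 = -4541 + 40000 = 35459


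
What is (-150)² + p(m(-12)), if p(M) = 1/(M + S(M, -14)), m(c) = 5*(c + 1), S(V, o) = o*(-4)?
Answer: 22501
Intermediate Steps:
S(V, o) = -4*o
m(c) = 5 + 5*c (m(c) = 5*(1 + c) = 5 + 5*c)
p(M) = 1/(56 + M) (p(M) = 1/(M - 4*(-14)) = 1/(M + 56) = 1/(56 + M))
(-150)² + p(m(-12)) = (-150)² + 1/(56 + (5 + 5*(-12))) = 22500 + 1/(56 + (5 - 60)) = 22500 + 1/(56 - 55) = 22500 + 1/1 = 22500 + 1 = 22501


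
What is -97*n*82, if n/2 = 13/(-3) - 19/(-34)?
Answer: 3062290/51 ≈ 60045.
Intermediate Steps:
n = -385/51 (n = 2*(13/(-3) - 19/(-34)) = 2*(13*(-1/3) - 19*(-1/34)) = 2*(-13/3 + 19/34) = 2*(-385/102) = -385/51 ≈ -7.5490)
-97*n*82 = -97*(-385/51)*82 = (37345/51)*82 = 3062290/51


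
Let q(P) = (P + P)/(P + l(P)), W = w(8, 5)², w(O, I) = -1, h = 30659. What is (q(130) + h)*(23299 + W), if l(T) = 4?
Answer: 47864793900/67 ≈ 7.1440e+8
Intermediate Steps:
W = 1 (W = (-1)² = 1)
q(P) = 2*P/(4 + P) (q(P) = (P + P)/(P + 4) = (2*P)/(4 + P) = 2*P/(4 + P))
(q(130) + h)*(23299 + W) = (2*130/(4 + 130) + 30659)*(23299 + 1) = (2*130/134 + 30659)*23300 = (2*130*(1/134) + 30659)*23300 = (130/67 + 30659)*23300 = (2054283/67)*23300 = 47864793900/67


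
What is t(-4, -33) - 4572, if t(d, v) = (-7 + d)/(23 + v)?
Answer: -45709/10 ≈ -4570.9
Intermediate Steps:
t(d, v) = (-7 + d)/(23 + v)
t(-4, -33) - 4572 = (-7 - 4)/(23 - 33) - 4572 = -11/(-10) - 4572 = -1/10*(-11) - 4572 = 11/10 - 4572 = -45709/10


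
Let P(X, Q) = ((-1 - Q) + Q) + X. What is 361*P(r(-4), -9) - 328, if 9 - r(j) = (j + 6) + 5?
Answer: 33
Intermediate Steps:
r(j) = -2 - j (r(j) = 9 - ((j + 6) + 5) = 9 - ((6 + j) + 5) = 9 - (11 + j) = 9 + (-11 - j) = -2 - j)
P(X, Q) = -1 + X
361*P(r(-4), -9) - 328 = 361*(-1 + (-2 - 1*(-4))) - 328 = 361*(-1 + (-2 + 4)) - 328 = 361*(-1 + 2) - 328 = 361*1 - 328 = 361 - 328 = 33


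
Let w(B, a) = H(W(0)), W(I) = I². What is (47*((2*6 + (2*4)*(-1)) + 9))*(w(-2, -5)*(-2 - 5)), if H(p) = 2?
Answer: -8554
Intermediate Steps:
w(B, a) = 2
(47*((2*6 + (2*4)*(-1)) + 9))*(w(-2, -5)*(-2 - 5)) = (47*((2*6 + (2*4)*(-1)) + 9))*(2*(-2 - 5)) = (47*((12 + 8*(-1)) + 9))*(2*(-7)) = (47*((12 - 8) + 9))*(-14) = (47*(4 + 9))*(-14) = (47*13)*(-14) = 611*(-14) = -8554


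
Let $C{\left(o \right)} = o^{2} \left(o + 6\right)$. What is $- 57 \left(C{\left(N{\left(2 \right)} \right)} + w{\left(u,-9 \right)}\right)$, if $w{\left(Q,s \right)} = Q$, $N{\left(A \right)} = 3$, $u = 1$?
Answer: $-4674$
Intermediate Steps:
$C{\left(o \right)} = o^{2} \left(6 + o\right)$
$- 57 \left(C{\left(N{\left(2 \right)} \right)} + w{\left(u,-9 \right)}\right) = - 57 \left(3^{2} \left(6 + 3\right) + 1\right) = - 57 \left(9 \cdot 9 + 1\right) = - 57 \left(81 + 1\right) = \left(-57\right) 82 = -4674$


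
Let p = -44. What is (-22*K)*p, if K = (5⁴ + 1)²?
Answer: 379335968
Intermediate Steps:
K = 391876 (K = (625 + 1)² = 626² = 391876)
(-22*K)*p = -22*391876*(-44) = -8621272*(-44) = 379335968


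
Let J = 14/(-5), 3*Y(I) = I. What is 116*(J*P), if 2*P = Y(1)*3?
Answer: -812/5 ≈ -162.40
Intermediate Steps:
Y(I) = I/3
J = -14/5 (J = 14*(-⅕) = -14/5 ≈ -2.8000)
P = ½ (P = (((⅓)*1)*3)/2 = ((⅓)*3)/2 = (½)*1 = ½ ≈ 0.50000)
116*(J*P) = 116*(-14/5*½) = 116*(-7/5) = -812/5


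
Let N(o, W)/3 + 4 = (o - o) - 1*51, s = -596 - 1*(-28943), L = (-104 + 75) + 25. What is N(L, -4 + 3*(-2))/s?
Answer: -5/859 ≈ -0.0058207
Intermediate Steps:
L = -4 (L = -29 + 25 = -4)
s = 28347 (s = -596 + 28943 = 28347)
N(o, W) = -165 (N(o, W) = -12 + 3*((o - o) - 1*51) = -12 + 3*(0 - 51) = -12 + 3*(-51) = -12 - 153 = -165)
N(L, -4 + 3*(-2))/s = -165/28347 = -165*1/28347 = -5/859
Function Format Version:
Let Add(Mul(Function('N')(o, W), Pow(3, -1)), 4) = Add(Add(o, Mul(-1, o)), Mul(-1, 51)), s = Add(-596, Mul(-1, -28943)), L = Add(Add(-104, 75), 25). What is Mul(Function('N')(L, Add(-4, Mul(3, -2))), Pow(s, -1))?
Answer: Rational(-5, 859) ≈ -0.0058207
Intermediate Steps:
L = -4 (L = Add(-29, 25) = -4)
s = 28347 (s = Add(-596, 28943) = 28347)
Function('N')(o, W) = -165 (Function('N')(o, W) = Add(-12, Mul(3, Add(Add(o, Mul(-1, o)), Mul(-1, 51)))) = Add(-12, Mul(3, Add(0, -51))) = Add(-12, Mul(3, -51)) = Add(-12, -153) = -165)
Mul(Function('N')(L, Add(-4, Mul(3, -2))), Pow(s, -1)) = Mul(-165, Pow(28347, -1)) = Mul(-165, Rational(1, 28347)) = Rational(-5, 859)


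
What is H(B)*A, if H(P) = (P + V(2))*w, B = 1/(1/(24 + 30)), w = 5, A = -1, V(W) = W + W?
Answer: -290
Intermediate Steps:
V(W) = 2*W
B = 54 (B = 1/(1/54) = 54)
H(P) = 20 + 5*P (H(P) = (P + 2*2)*5 = (P + 4)*5 = (4 + P)*5 = 20 + 5*P)
H(B)*A = (20 + 5*54)*(-1) = (20 + 270)*(-1) = 290*(-1) = -290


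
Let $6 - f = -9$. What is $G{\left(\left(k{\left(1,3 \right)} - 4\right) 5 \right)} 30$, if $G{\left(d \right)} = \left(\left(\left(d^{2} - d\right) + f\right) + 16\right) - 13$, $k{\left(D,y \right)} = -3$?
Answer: $38340$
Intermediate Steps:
$f = 15$ ($f = 6 - -9 = 6 + 9 = 15$)
$G{\left(d \right)} = 18 + d^{2} - d$ ($G{\left(d \right)} = \left(\left(\left(d^{2} - d\right) + 15\right) + 16\right) - 13 = \left(\left(15 + d^{2} - d\right) + 16\right) - 13 = \left(31 + d^{2} - d\right) - 13 = 18 + d^{2} - d$)
$G{\left(\left(k{\left(1,3 \right)} - 4\right) 5 \right)} 30 = \left(18 + \left(\left(-3 - 4\right) 5\right)^{2} - \left(-3 - 4\right) 5\right) 30 = \left(18 + \left(\left(-7\right) 5\right)^{2} - \left(-7\right) 5\right) 30 = \left(18 + \left(-35\right)^{2} - -35\right) 30 = \left(18 + 1225 + 35\right) 30 = 1278 \cdot 30 = 38340$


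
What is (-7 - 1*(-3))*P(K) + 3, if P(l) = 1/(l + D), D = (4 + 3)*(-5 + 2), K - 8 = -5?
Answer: 29/9 ≈ 3.2222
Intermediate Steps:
K = 3 (K = 8 - 5 = 3)
D = -21 (D = 7*(-3) = -21)
P(l) = 1/(-21 + l) (P(l) = 1/(l - 21) = 1/(-21 + l))
(-7 - 1*(-3))*P(K) + 3 = (-7 - 1*(-3))/(-21 + 3) + 3 = (-7 + 3)/(-18) + 3 = -4*(-1/18) + 3 = 2/9 + 3 = 29/9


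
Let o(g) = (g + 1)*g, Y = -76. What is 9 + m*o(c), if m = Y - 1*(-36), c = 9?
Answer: -3591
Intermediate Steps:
o(g) = g*(1 + g) (o(g) = (1 + g)*g = g*(1 + g))
m = -40 (m = -76 - 1*(-36) = -76 + 36 = -40)
9 + m*o(c) = 9 - 360*(1 + 9) = 9 - 360*10 = 9 - 40*90 = 9 - 3600 = -3591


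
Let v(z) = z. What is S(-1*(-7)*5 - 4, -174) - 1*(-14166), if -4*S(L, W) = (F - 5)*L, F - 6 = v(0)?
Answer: 56633/4 ≈ 14158.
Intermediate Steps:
F = 6 (F = 6 + 0 = 6)
S(L, W) = -L/4 (S(L, W) = -(6 - 5)*L/4 = -L/4)
S(-1*(-7)*5 - 4, -174) - 1*(-14166) = -(-1*(-7)*5 - 4)/4 - 1*(-14166) = -(7*5 - 4)/4 + 14166 = -(35 - 4)/4 + 14166 = -¼*31 + 14166 = -31/4 + 14166 = 56633/4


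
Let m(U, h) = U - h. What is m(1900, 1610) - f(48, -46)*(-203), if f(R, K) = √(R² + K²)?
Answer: 290 + 406*√1105 ≈ 13786.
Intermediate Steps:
f(R, K) = √(K² + R²)
m(1900, 1610) - f(48, -46)*(-203) = (1900 - 1*1610) - √((-46)² + 48²)*(-203) = (1900 - 1610) - √(2116 + 2304)*(-203) = 290 - √4420*(-203) = 290 - 2*√1105*(-203) = 290 - (-406)*√1105 = 290 + 406*√1105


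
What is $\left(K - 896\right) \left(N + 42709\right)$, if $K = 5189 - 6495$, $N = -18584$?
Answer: $-53123250$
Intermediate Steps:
$K = -1306$ ($K = 5189 - 6495 = -1306$)
$\left(K - 896\right) \left(N + 42709\right) = \left(-1306 - 896\right) \left(-18584 + 42709\right) = \left(-2202\right) 24125 = -53123250$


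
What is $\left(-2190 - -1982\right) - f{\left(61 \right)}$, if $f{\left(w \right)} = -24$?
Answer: $-184$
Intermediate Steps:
$\left(-2190 - -1982\right) - f{\left(61 \right)} = \left(-2190 - -1982\right) - -24 = \left(-2190 + 1982\right) + 24 = -208 + 24 = -184$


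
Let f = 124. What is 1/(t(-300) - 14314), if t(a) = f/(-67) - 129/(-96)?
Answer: -2144/30690303 ≈ -6.9859e-5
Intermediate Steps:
t(a) = -1087/2144 (t(a) = 124/(-67) - 129/(-96) = 124*(-1/67) - 129*(-1/96) = -124/67 + 43/32 = -1087/2144)
1/(t(-300) - 14314) = 1/(-1087/2144 - 14314) = 1/(-30690303/2144) = -2144/30690303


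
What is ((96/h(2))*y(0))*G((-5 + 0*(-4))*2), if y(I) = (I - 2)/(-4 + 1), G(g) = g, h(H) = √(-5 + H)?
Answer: 640*I*√3/3 ≈ 369.5*I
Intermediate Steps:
y(I) = ⅔ - I/3 (y(I) = (-2 + I)/(-3) = (-2 + I)*(-⅓) = ⅔ - I/3)
((96/h(2))*y(0))*G((-5 + 0*(-4))*2) = ((96/(√(-5 + 2)))*(⅔ - ⅓*0))*((-5 + 0*(-4))*2) = ((96/(√(-3)))*(⅔ + 0))*((-5 + 0)*2) = ((96/((I*√3)))*(⅔))*(-5*2) = ((96*(-I*√3/3))*(⅔))*(-10) = (-32*I*√3*(⅔))*(-10) = -64*I*√3/3*(-10) = 640*I*√3/3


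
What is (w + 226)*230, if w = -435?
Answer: -48070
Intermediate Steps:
(w + 226)*230 = (-435 + 226)*230 = -209*230 = -48070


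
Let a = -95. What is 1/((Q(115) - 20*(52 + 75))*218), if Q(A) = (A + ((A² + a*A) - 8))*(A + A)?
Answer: 1/120133260 ≈ 8.3241e-9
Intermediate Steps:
Q(A) = 2*A*(-8 + A² - 94*A) (Q(A) = (A + ((A² - 95*A) - 8))*(A + A) = (A + (-8 + A² - 95*A))*(2*A) = (-8 + A² - 94*A)*(2*A) = 2*A*(-8 + A² - 94*A))
1/((Q(115) - 20*(52 + 75))*218) = 1/(2*115*(-8 + 115² - 94*115) - 20*(52 + 75)*218) = (1/218)/(2*115*(-8 + 13225 - 10810) - 20*127) = (1/218)/(2*115*2407 - 2540) = (1/218)/(553610 - 2540) = (1/218)/551070 = (1/551070)*(1/218) = 1/120133260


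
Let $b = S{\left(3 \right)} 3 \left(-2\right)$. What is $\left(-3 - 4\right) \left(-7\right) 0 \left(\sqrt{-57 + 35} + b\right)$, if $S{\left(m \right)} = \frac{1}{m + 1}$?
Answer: $0$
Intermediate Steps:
$S{\left(m \right)} = \frac{1}{1 + m}$
$b = - \frac{3}{2}$ ($b = \frac{1}{1 + 3} \cdot 3 \left(-2\right) = \frac{1}{4} \cdot 3 \left(-2\right) = \frac{3}{4} \left(-2\right) = - \frac{3}{2} \approx -1.5$)
$\left(-3 - 4\right) \left(-7\right) 0 \left(\sqrt{-57 + 35} + b\right) = \left(-3 - 4\right) \left(-7\right) 0 \left(\sqrt{-57 + 35} - \frac{3}{2}\right) = \left(-7\right) \left(-7\right) 0 \left(\sqrt{-22} - \frac{3}{2}\right) = 49 \cdot 0 \left(i \sqrt{22} - \frac{3}{2}\right) = 0 \left(- \frac{3}{2} + i \sqrt{22}\right) = 0$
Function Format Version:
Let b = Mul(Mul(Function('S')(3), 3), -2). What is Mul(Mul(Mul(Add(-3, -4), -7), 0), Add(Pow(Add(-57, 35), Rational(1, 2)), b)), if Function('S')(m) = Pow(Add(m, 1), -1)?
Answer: 0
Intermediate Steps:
Function('S')(m) = Pow(Add(1, m), -1)
b = Rational(-3, 2) (b = Mul(Mul(Pow(Add(1, 3), -1), 3), -2) = Mul(Mul(Pow(4, -1), 3), -2) = Mul(Mul(Rational(1, 4), 3), -2) = Mul(Rational(3, 4), -2) = Rational(-3, 2) ≈ -1.5000)
Mul(Mul(Mul(Add(-3, -4), -7), 0), Add(Pow(Add(-57, 35), Rational(1, 2)), b)) = Mul(Mul(Mul(Add(-3, -4), -7), 0), Add(Pow(Add(-57, 35), Rational(1, 2)), Rational(-3, 2))) = Mul(Mul(Mul(-7, -7), 0), Add(Pow(-22, Rational(1, 2)), Rational(-3, 2))) = Mul(Mul(49, 0), Add(Mul(I, Pow(22, Rational(1, 2))), Rational(-3, 2))) = Mul(0, Add(Rational(-3, 2), Mul(I, Pow(22, Rational(1, 2))))) = 0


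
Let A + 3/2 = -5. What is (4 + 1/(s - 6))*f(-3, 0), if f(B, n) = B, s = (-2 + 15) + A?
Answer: -18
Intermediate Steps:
A = -13/2 (A = -3/2 - 5 = -13/2 ≈ -6.5000)
s = 13/2 (s = (-2 + 15) - 13/2 = 13 - 13/2 = 13/2 ≈ 6.5000)
(4 + 1/(s - 6))*f(-3, 0) = (4 + 1/(13/2 - 6))*(-3) = (4 + 1/(½))*(-3) = (4 + 2)*(-3) = 6*(-3) = -18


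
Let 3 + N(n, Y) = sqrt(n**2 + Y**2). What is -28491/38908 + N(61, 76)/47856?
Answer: -113631835/155165104 + sqrt(9497)/47856 ≈ -0.73029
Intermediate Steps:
N(n, Y) = -3 + sqrt(Y**2 + n**2) (N(n, Y) = -3 + sqrt(n**2 + Y**2) = -3 + sqrt(Y**2 + n**2))
-28491/38908 + N(61, 76)/47856 = -28491/38908 + (-3 + sqrt(76**2 + 61**2))/47856 = -28491*1/38908 + (-3 + sqrt(5776 + 3721))*(1/47856) = -28491/38908 + (-3 + sqrt(9497))*(1/47856) = -28491/38908 + (-1/15952 + sqrt(9497)/47856) = -113631835/155165104 + sqrt(9497)/47856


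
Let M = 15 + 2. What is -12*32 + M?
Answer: -367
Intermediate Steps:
M = 17
-12*32 + M = -12*32 + 17 = -384 + 17 = -367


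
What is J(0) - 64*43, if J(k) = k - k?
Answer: -2752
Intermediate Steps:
J(k) = 0
J(0) - 64*43 = 0 - 64*43 = 0 - 2752 = -2752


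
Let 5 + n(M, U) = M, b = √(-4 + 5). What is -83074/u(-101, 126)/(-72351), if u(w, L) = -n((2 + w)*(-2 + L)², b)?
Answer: 83074/110134790379 ≈ 7.5429e-7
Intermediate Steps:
b = 1 (b = √1 = 1)
n(M, U) = -5 + M
u(w, L) = 5 - (-2 + L)²*(2 + w) (u(w, L) = -(-5 + (2 + w)*(-2 + L)²) = -(-5 + (-2 + L)²*(2 + w)) = 5 - (-2 + L)²*(2 + w))
-83074/u(-101, 126)/(-72351) = -83074/(5 - (-2 + 126)²*(2 - 101))/(-72351) = -83074/(5 - 1*124²*(-99))*(-1/72351) = -83074/(5 - 1*15376*(-99))*(-1/72351) = -83074/(5 + 1522224)*(-1/72351) = -83074/1522229*(-1/72351) = 83074/110134790379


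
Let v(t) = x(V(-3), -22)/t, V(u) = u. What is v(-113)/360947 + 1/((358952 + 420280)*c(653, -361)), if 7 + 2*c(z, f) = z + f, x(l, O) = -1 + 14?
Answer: -1402740269/4529012542166160 ≈ -3.0972e-7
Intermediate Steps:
x(l, O) = 13
v(t) = 13/t
c(z, f) = -7/2 + f/2 + z/2 (c(z, f) = -7/2 + (z + f)/2 = -7/2 + (f + z)/2 = -7/2 + (f/2 + z/2) = -7/2 + f/2 + z/2)
v(-113)/360947 + 1/((358952 + 420280)*c(653, -361)) = (13/(-113))/360947 + 1/((358952 + 420280)*(-7/2 + (½)*(-361) + (½)*653)) = (13*(-1/113))*(1/360947) + 1/(779232*(-7/2 - 361/2 + 653/2)) = -13/113*1/360947 + 1/(779232*(285/2)) = -13/40787011 + (1/779232)*(2/285) = -13/40787011 + 1/111040560 = -1402740269/4529012542166160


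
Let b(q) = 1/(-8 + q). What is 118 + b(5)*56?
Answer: 298/3 ≈ 99.333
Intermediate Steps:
118 + b(5)*56 = 118 + 56/(-8 + 5) = 118 + 56/(-3) = 118 - ⅓*56 = 118 - 56/3 = 298/3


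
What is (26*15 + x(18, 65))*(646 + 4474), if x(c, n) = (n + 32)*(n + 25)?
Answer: 46694400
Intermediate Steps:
x(c, n) = (25 + n)*(32 + n) (x(c, n) = (32 + n)*(25 + n) = (25 + n)*(32 + n))
(26*15 + x(18, 65))*(646 + 4474) = (26*15 + (800 + 65**2 + 57*65))*(646 + 4474) = (390 + (800 + 4225 + 3705))*5120 = (390 + 8730)*5120 = 9120*5120 = 46694400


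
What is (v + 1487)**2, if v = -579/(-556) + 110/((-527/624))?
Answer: 158284731510918769/85856032144 ≈ 1.8436e+6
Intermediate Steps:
v = -37858707/293012 (v = -579*(-1/556) + 110/((-527*1/624)) = 579/556 + 110/(-527/624) = 579/556 + 110*(-624/527) = 579/556 - 68640/527 = -37858707/293012 ≈ -129.21)
(v + 1487)**2 = (-37858707/293012 + 1487)**2 = (397850137/293012)**2 = 158284731510918769/85856032144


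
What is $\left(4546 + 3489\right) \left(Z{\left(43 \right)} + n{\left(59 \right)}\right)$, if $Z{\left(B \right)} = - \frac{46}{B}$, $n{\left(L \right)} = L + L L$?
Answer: $\frac{1222718090}{43} \approx 2.8435 \cdot 10^{7}$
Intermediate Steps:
$n{\left(L \right)} = L + L^{2}$
$\left(4546 + 3489\right) \left(Z{\left(43 \right)} + n{\left(59 \right)}\right) = \left(4546 + 3489\right) \left(- \frac{46}{43} + 59 \left(1 + 59\right)\right) = 8035 \left(\left(-46\right) \frac{1}{43} + 59 \cdot 60\right) = 8035 \left(- \frac{46}{43} + 3540\right) = 8035 \cdot \frac{152174}{43} = \frac{1222718090}{43}$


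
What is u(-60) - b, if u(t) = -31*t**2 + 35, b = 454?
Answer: -112019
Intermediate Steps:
u(t) = 35 - 31*t**2
u(-60) - b = (35 - 31*(-60)**2) - 1*454 = (35 - 31*3600) - 454 = (35 - 111600) - 454 = -111565 - 454 = -112019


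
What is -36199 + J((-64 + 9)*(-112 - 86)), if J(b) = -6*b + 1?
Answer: -101538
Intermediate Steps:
J(b) = 1 - 6*b
-36199 + J((-64 + 9)*(-112 - 86)) = -36199 + (1 - 6*(-64 + 9)*(-112 - 86)) = -36199 + (1 - (-330)*(-198)) = -36199 + (1 - 6*10890) = -36199 + (1 - 65340) = -36199 - 65339 = -101538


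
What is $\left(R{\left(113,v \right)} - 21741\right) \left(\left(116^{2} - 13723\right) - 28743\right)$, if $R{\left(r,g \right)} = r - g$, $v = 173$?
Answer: $632447010$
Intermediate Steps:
$\left(R{\left(113,v \right)} - 21741\right) \left(\left(116^{2} - 13723\right) - 28743\right) = \left(\left(113 - 173\right) - 21741\right) \left(\left(116^{2} - 13723\right) - 28743\right) = \left(\left(113 - 173\right) - 21741\right) \left(\left(13456 - 13723\right) - 28743\right) = \left(-60 - 21741\right) \left(-267 - 28743\right) = \left(-21801\right) \left(-29010\right) = 632447010$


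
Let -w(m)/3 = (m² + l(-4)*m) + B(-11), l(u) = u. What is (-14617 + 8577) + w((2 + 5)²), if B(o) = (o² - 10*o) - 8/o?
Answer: -146852/11 ≈ -13350.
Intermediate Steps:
B(o) = o² - 10*o - 8/o
w(m) = -7647/11 - 3*m² + 12*m (w(m) = -3*((m² - 4*m) + (-8 + (-11)²*(-10 - 11))/(-11)) = -3*((m² - 4*m) - (-8 + 121*(-21))/11) = -3*((m² - 4*m) - (-8 - 2541)/11) = -3*((m² - 4*m) - 1/11*(-2549)) = -3*((m² - 4*m) + 2549/11) = -3*(2549/11 + m² - 4*m) = -7647/11 - 3*m² + 12*m)
(-14617 + 8577) + w((2 + 5)²) = (-14617 + 8577) + (-7647/11 - 3*(2 + 5)⁴ + 12*(2 + 5)²) = -6040 + (-7647/11 - 3*(7²)² + 12*7²) = -6040 + (-7647/11 - 3*49² + 12*49) = -6040 + (-7647/11 - 3*2401 + 588) = -6040 + (-7647/11 - 7203 + 588) = -6040 - 80412/11 = -146852/11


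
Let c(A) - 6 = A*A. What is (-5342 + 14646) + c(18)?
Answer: 9634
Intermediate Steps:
c(A) = 6 + A**2 (c(A) = 6 + A*A = 6 + A**2)
(-5342 + 14646) + c(18) = (-5342 + 14646) + (6 + 18**2) = 9304 + (6 + 324) = 9304 + 330 = 9634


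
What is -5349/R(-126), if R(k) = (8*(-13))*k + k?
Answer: -1783/4326 ≈ -0.41216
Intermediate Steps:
R(k) = -103*k (R(k) = -104*k + k = -103*k)
-5349/R(-126) = -5349/((-103*(-126))) = -5349/12978 = -5349*1/12978 = -1783/4326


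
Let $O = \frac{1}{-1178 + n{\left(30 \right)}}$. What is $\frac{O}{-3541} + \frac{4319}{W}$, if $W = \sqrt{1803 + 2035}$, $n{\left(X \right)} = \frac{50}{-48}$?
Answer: $\frac{24}{100199677} + \frac{4319 \sqrt{3838}}{3838} \approx 69.716$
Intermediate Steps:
$n{\left(X \right)} = - \frac{25}{24}$ ($n{\left(X \right)} = 50 \left(- \frac{1}{48}\right) = - \frac{25}{24}$)
$W = \sqrt{3838} \approx 61.952$
$O = - \frac{24}{28297}$ ($O = \frac{1}{-1178 - \frac{25}{24}} = \frac{1}{- \frac{28297}{24}} = - \frac{24}{28297} \approx -0.00084815$)
$\frac{O}{-3541} + \frac{4319}{W} = - \frac{24}{28297 \left(-3541\right)} + \frac{4319}{\sqrt{3838}} = \left(- \frac{24}{28297}\right) \left(- \frac{1}{3541}\right) + 4319 \frac{\sqrt{3838}}{3838} = \frac{24}{100199677} + \frac{4319 \sqrt{3838}}{3838}$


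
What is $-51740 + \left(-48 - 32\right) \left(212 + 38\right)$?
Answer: $-71740$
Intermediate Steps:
$-51740 + \left(-48 - 32\right) \left(212 + 38\right) = -51740 + \left(-48 - 32\right) 250 = -51740 - 20000 = -71740$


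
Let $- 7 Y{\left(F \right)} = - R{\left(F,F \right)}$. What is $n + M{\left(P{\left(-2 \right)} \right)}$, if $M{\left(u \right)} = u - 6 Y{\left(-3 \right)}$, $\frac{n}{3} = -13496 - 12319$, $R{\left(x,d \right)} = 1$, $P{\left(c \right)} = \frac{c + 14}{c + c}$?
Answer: $- \frac{542142}{7} \approx -77449.0$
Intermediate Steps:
$P{\left(c \right)} = \frac{14 + c}{2 c}$
$n = -77445$ ($n = 3 \left(-13496 - 12319\right) = 3 \left(-25815\right) = -77445$)
$Y{\left(F \right)} = \frac{1}{7}$ ($Y{\left(F \right)} = - \frac{\left(-1\right) 1}{7} = \left(- \frac{1}{7}\right) \left(-1\right) = \frac{1}{7}$)
$M{\left(u \right)} = - \frac{6}{7} + u$ ($M{\left(u \right)} = u - \frac{6}{7} = - \frac{6}{7} + u$)
$n + M{\left(P{\left(-2 \right)} \right)} = -77445 + \left(- \frac{6}{7} + \frac{14 - 2}{2 \left(-2\right)}\right) = -77445 + \left(- \frac{6}{7} + \frac{1}{2} \left(- \frac{1}{2}\right) 12\right) = -77445 - \frac{27}{7} = - \frac{542142}{7}$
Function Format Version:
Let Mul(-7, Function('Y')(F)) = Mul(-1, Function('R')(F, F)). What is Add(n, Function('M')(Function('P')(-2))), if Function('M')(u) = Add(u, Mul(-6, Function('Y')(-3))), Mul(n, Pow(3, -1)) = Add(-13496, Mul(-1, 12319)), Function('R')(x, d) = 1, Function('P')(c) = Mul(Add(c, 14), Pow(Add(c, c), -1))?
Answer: Rational(-542142, 7) ≈ -77449.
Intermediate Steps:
Function('P')(c) = Mul(Rational(1, 2), Pow(c, -1), Add(14, c)) (Function('P')(c) = Mul(Add(14, c), Pow(Mul(2, c), -1)) = Mul(Add(14, c), Mul(Rational(1, 2), Pow(c, -1))) = Mul(Rational(1, 2), Pow(c, -1), Add(14, c)))
n = -77445 (n = Mul(3, Add(-13496, Mul(-1, 12319))) = Mul(3, Add(-13496, -12319)) = Mul(3, -25815) = -77445)
Function('Y')(F) = Rational(1, 7) (Function('Y')(F) = Mul(Rational(-1, 7), Mul(-1, 1)) = Mul(Rational(-1, 7), -1) = Rational(1, 7))
Function('M')(u) = Add(Rational(-6, 7), u) (Function('M')(u) = Add(u, Mul(-6, Rational(1, 7))) = Add(u, Rational(-6, 7)) = Add(Rational(-6, 7), u))
Add(n, Function('M')(Function('P')(-2))) = Add(-77445, Add(Rational(-6, 7), Mul(Rational(1, 2), Pow(-2, -1), Add(14, -2)))) = Add(-77445, Add(Rational(-6, 7), Mul(Rational(1, 2), Rational(-1, 2), 12))) = Add(-77445, Add(Rational(-6, 7), -3)) = Add(-77445, Rational(-27, 7)) = Rational(-542142, 7)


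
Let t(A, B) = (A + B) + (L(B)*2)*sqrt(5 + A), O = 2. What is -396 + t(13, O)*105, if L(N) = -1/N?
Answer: 1179 - 315*sqrt(2) ≈ 733.52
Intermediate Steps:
t(A, B) = A + B - 2*sqrt(5 + A)/B (t(A, B) = (A + B) + (-1/B*2)*sqrt(5 + A) = (A + B) + (-2/B)*sqrt(5 + A) = (A + B) - 2*sqrt(5 + A)/B = A + B - 2*sqrt(5 + A)/B)
-396 + t(13, O)*105 = -396 + (13 + 2 - 2*sqrt(5 + 13)/2)*105 = -396 + (13 + 2 - 2*1/2*sqrt(18))*105 = -396 + (13 + 2 - 2*1/2*3*sqrt(2))*105 = -396 + (13 + 2 - 3*sqrt(2))*105 = -396 + (15 - 3*sqrt(2))*105 = -396 + (1575 - 315*sqrt(2)) = 1179 - 315*sqrt(2)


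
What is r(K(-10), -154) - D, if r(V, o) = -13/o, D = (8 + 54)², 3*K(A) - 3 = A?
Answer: -591963/154 ≈ -3843.9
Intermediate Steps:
K(A) = 1 + A/3
D = 3844 (D = 62² = 3844)
r(K(-10), -154) - D = -13/(-154) - 1*3844 = -13*(-1/154) - 3844 = 13/154 - 3844 = -591963/154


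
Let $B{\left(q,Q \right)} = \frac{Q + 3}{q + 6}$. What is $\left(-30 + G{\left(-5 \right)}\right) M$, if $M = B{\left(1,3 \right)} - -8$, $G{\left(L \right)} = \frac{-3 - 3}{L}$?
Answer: $- \frac{8928}{35} \approx -255.09$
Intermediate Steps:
$G{\left(L \right)} = - \frac{6}{L}$
$B{\left(q,Q \right)} = \frac{3 + Q}{6 + q}$
$M = \frac{62}{7}$ ($M = \frac{3 + 3}{6 + 1} - -8 = \frac{1}{7} \cdot 6 + 8 = \frac{6}{7} + 8 = \frac{62}{7} \approx 8.8571$)
$\left(-30 + G{\left(-5 \right)}\right) M = \left(-30 - \frac{6}{-5}\right) \frac{62}{7} = \left(-30 - - \frac{6}{5}\right) \frac{62}{7} = \left(-30 + \frac{6}{5}\right) \frac{62}{7} = \left(- \frac{144}{5}\right) \frac{62}{7} = - \frac{8928}{35}$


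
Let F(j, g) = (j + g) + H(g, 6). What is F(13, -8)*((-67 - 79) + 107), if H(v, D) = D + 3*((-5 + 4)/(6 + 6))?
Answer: -1677/4 ≈ -419.25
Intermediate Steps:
H(v, D) = -1/4 + D (H(v, D) = D + 3*(-1/12) = D - 1/4 = -1/4 + D)
F(j, g) = 23/4 + g + j (F(j, g) = (j + g) + (-1/4 + 6) = (g + j) + 23/4 = 23/4 + g + j)
F(13, -8)*((-67 - 79) + 107) = (23/4 - 8 + 13)*((-67 - 79) + 107) = 43*(-146 + 107)/4 = (43/4)*(-39) = -1677/4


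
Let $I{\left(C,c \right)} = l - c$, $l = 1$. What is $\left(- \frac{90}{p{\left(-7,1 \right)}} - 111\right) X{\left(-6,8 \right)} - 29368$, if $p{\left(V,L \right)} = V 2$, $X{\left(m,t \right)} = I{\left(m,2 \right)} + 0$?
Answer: $- \frac{204844}{7} \approx -29263.0$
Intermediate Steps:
$I{\left(C,c \right)} = 1 - c$
$X{\left(m,t \right)} = -1$ ($X{\left(m,t \right)} = \left(1 - 2\right) + 0 = -1 + 0 = -1$)
$p{\left(V,L \right)} = 2 V$
$\left(- \frac{90}{p{\left(-7,1 \right)}} - 111\right) X{\left(-6,8 \right)} - 29368 = \left(- \frac{90}{2 \left(-7\right)} - 111\right) \left(-1\right) - 29368 = \left(- \frac{90}{-14} - 111\right) \left(-1\right) - 29368 = \left(\left(-90\right) \left(- \frac{1}{14}\right) - 111\right) \left(-1\right) - 29368 = \left(\frac{45}{7} - 111\right) \left(-1\right) - 29368 = \left(- \frac{732}{7}\right) \left(-1\right) - 29368 = \frac{732}{7} - 29368 = - \frac{204844}{7}$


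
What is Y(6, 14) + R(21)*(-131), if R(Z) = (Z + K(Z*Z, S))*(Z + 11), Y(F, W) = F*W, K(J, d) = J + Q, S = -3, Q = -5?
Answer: -1915660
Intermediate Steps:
K(J, d) = -5 + J (K(J, d) = J - 5 = -5 + J)
R(Z) = (11 + Z)*(-5 + Z + Z²) (R(Z) = (Z + (-5 + Z*Z))*(Z + 11) = (Z + (-5 + Z²))*(11 + Z) = (-5 + Z + Z²)*(11 + Z) = (11 + Z)*(-5 + Z + Z²))
Y(6, 14) + R(21)*(-131) = 6*14 + (-55 + 21³ + 6*21 + 12*21²)*(-131) = 84 + (-55 + 9261 + 126 + 12*441)*(-131) = 84 + (-55 + 9261 + 126 + 5292)*(-131) = 84 + 14624*(-131) = 84 - 1915744 = -1915660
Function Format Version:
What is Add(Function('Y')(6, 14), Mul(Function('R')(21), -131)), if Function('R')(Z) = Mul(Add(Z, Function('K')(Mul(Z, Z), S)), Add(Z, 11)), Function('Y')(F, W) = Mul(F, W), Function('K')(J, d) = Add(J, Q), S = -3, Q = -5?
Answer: -1915660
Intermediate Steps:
Function('K')(J, d) = Add(-5, J) (Function('K')(J, d) = Add(J, -5) = Add(-5, J))
Function('R')(Z) = Mul(Add(11, Z), Add(-5, Z, Pow(Z, 2))) (Function('R')(Z) = Mul(Add(Z, Add(-5, Mul(Z, Z))), Add(Z, 11)) = Mul(Add(Z, Add(-5, Pow(Z, 2))), Add(11, Z)) = Mul(Add(-5, Z, Pow(Z, 2)), Add(11, Z)) = Mul(Add(11, Z), Add(-5, Z, Pow(Z, 2))))
Add(Function('Y')(6, 14), Mul(Function('R')(21), -131)) = Add(Mul(6, 14), Mul(Add(-55, Pow(21, 3), Mul(6, 21), Mul(12, Pow(21, 2))), -131)) = Add(84, Mul(Add(-55, 9261, 126, Mul(12, 441)), -131)) = Add(84, Mul(Add(-55, 9261, 126, 5292), -131)) = Add(84, Mul(14624, -131)) = Add(84, -1915744) = -1915660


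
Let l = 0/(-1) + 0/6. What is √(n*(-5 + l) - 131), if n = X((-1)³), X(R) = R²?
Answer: 2*I*√34 ≈ 11.662*I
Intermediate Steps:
l = 0 (l = 0*(-1) + 0*(⅙) = 0 + 0 = 0)
n = 1 (n = ((-1)³)² = (-1)² = 1)
√(n*(-5 + l) - 131) = √(1*(-5 + 0) - 131) = √(1*(-5) - 131) = √(-5 - 131) = √(-136) = 2*I*√34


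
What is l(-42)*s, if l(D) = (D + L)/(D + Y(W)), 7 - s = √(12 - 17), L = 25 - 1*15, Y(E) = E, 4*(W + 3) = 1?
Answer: 896/179 - 128*I*√5/179 ≈ 5.0056 - 1.599*I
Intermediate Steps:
W = -11/4 (W = -3 + (¼)*1 = -3 + ¼ = -11/4 ≈ -2.7500)
L = 10 (L = 25 - 15 = 10)
s = 7 - I*√5 (s = 7 - √(12 - 17) = 7 - √(-5) = 7 - I*√5 ≈ 7.0 - 2.2361*I)
l(D) = (10 + D)/(-11/4 + D) (l(D) = (D + 10)/(D - 11/4) = (10 + D)/(-11/4 + D))
l(-42)*s = (4*(10 - 42)/(-11 + 4*(-42)))*(7 - I*√5) = (4*(-32)/(-11 - 168))*(7 - I*√5) = (4*(-32)/(-179))*(7 - I*√5) = (4*(-1/179)*(-32))*(7 - I*√5) = 128*(7 - I*√5)/179 = 896/179 - 128*I*√5/179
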